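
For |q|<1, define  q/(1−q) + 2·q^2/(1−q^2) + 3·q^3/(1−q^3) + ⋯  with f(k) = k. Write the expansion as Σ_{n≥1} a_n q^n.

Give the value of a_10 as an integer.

a_10 = 18

[q^10] f(1)=1,f(2)=2,f(5)=5,f(10)=10 ⇒ 18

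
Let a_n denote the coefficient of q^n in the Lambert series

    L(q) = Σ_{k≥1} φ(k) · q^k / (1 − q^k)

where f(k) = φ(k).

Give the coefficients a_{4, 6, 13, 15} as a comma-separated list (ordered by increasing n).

n=4: 1·4 2·2 4·1  φ→[1+1+2]=4
[q^6] φ(1)=1,φ(2)=1,φ(3)=2,φ(6)=2 ⇒ 6
n=13: 1·13 13·1  φ→[1+12]=13
d|15:{1,3,5,15}  Σφ=1+2+4+8=15

4, 6, 13, 15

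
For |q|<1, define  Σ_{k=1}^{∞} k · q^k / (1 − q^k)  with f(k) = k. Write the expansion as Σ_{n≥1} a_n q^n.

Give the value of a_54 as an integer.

a_54 = 120

n=54: 1·54 2·27 3·18 6·9 9·6 18·3 27·2 54·1  f→[1+2+3+6+9+18+27+54]=120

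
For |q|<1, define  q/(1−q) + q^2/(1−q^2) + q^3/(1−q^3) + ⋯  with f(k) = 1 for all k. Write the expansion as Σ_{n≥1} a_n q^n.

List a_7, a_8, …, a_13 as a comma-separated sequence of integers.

n=7: 1·7 7·1  f→[1+1]=2
d|8:{1,2,4,8}  Σf=1+1+1+1=4
n=9: 9·1 3·3 1·9  f→[1+1+1]=3
d|10:{1,2,5,10}  Σf=1+1+1+1=4
d|11:{11,1}  Σf=1+1=2
q^12  k|12↦f(k): 12:1 6:1 4:1 3:1 2:1 1:1  a_12=6
[q^13] f(13)=1,f(1)=1 ⇒ 2

2, 4, 3, 4, 2, 6, 2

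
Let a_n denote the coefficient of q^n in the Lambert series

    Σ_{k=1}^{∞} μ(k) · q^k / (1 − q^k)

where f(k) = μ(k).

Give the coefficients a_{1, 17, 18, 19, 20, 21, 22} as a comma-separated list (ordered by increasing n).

1, 0, 0, 0, 0, 0, 0

q^1  k|1↦μ(k): 1:1  a_1=1
[q^17] μ(17)=-1,μ(1)=1 ⇒ 0
q^18  k|18↦μ(k): 18:0 9:0 6:1 3:-1 2:-1 1:1  a_18=0
q^19  k|19↦μ(k): 1:1 19:-1  a_19=0
d|20:{20,10,5,4,2,1}  Σμ=0+1+(-1)+0+(-1)+1=0
d|21:{21,7,3,1}  Σμ=1+(-1)+(-1)+1=0
[q^22] μ(22)=1,μ(11)=-1,μ(2)=-1,μ(1)=1 ⇒ 0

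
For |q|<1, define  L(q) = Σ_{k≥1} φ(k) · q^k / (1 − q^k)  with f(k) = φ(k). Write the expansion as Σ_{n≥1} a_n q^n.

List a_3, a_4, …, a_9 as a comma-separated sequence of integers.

d|3:{1,3}  Σφ=1+2=3
d|4:{4,2,1}  Σφ=2+1+1=4
q^5  k|5↦φ(k): 1:1 5:4  a_5=5
q^6  k|6↦φ(k): 1:1 2:1 3:2 6:2  a_6=6
d|7:{1,7}  Σφ=1+6=7
d|8:{8,4,2,1}  Σφ=4+2+1+1=8
n=9: 1·9 3·3 9·1  φ→[1+2+6]=9

3, 4, 5, 6, 7, 8, 9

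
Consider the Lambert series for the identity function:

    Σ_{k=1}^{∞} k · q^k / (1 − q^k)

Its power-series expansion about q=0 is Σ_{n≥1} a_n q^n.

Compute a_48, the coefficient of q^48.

a_48 = 124

q^48  k|48↦f(k): 1:1 2:2 3:3 4:4 6:6 8:8 12:12 16:16 24:24 48:48  a_48=124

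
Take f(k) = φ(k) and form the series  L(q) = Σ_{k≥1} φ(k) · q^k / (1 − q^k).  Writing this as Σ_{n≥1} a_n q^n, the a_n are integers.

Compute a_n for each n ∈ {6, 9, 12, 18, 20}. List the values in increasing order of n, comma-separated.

q^6  k|6↦φ(k): 6:2 3:2 2:1 1:1  a_6=6
[q^9] φ(1)=1,φ(3)=2,φ(9)=6 ⇒ 9
n=12: 1·12 2·6 3·4 4·3 6·2 12·1  φ→[1+1+2+2+2+4]=12
[q^18] φ(18)=6,φ(9)=6,φ(6)=2,φ(3)=2,φ(2)=1,φ(1)=1 ⇒ 18
d|20:{20,10,5,4,2,1}  Σφ=8+4+4+2+1+1=20

6, 9, 12, 18, 20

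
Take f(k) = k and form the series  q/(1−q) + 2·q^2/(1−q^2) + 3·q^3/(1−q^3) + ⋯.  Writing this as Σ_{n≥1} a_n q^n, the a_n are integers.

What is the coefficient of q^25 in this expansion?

a_25 = 31

n=25: 25·1 5·5 1·25  f→[25+5+1]=31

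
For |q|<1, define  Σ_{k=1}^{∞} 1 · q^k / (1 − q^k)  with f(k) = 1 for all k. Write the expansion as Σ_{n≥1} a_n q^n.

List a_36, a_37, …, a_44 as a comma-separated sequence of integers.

9, 2, 4, 4, 8, 2, 8, 2, 6

[q^36] f(1)=1,f(2)=1,f(3)=1,f(4)=1,f(6)=1,f(9)=1,f(12)=1,f(18)=1,f(36)=1 ⇒ 9
d|37:{1,37}  Σf=1+1=2
d|38:{1,2,19,38}  Σf=1+1+1+1=4
n=39: 1·39 3·13 13·3 39·1  f→[1+1+1+1]=4
d|40:{1,2,4,5,8,10,20,40}  Σf=1+1+1+1+1+1+1+1=8
q^41  k|41↦f(k): 1:1 41:1  a_41=2
d|42:{42,21,14,7,6,3,2,1}  Σf=1+1+1+1+1+1+1+1=8
q^43  k|43↦f(k): 43:1 1:1  a_43=2
d|44:{1,2,4,11,22,44}  Σf=1+1+1+1+1+1=6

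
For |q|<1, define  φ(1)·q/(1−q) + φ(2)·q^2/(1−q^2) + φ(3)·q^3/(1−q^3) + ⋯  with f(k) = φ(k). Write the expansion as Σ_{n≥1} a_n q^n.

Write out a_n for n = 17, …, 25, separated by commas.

n=17: 17·1 1·17  φ→[16+1]=17
q^18  k|18↦φ(k): 18:6 9:6 6:2 3:2 2:1 1:1  a_18=18
[q^19] φ(19)=18,φ(1)=1 ⇒ 19
q^20  k|20↦φ(k): 20:8 10:4 5:4 4:2 2:1 1:1  a_20=20
d|21:{21,7,3,1}  Σφ=12+6+2+1=21
[q^22] φ(1)=1,φ(2)=1,φ(11)=10,φ(22)=10 ⇒ 22
[q^23] φ(1)=1,φ(23)=22 ⇒ 23
n=24: 24·1 12·2 8·3 6·4 4·6 3·8 2·12 1·24  φ→[8+4+4+2+2+2+1+1]=24
[q^25] φ(1)=1,φ(5)=4,φ(25)=20 ⇒ 25

17, 18, 19, 20, 21, 22, 23, 24, 25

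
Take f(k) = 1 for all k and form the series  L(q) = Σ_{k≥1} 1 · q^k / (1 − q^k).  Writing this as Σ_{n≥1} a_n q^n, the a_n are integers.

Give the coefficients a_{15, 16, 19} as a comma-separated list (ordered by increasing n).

4, 5, 2

d|15:{1,3,5,15}  Σf=1+1+1+1=4
d|16:{1,2,4,8,16}  Σf=1+1+1+1+1=5
q^19  k|19↦f(k): 19:1 1:1  a_19=2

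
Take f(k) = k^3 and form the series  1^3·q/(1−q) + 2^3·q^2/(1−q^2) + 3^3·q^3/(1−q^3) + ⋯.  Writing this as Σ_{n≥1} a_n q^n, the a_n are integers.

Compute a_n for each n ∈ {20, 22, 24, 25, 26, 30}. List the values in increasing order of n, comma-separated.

9198, 11988, 16380, 15751, 19782, 31752

n=20: 1·20 2·10 4·5 5·4 10·2 20·1  f→[1+8+64+125+1000+8000]=9198
n=22: 1·22 2·11 11·2 22·1  f→[1+8+1331+10648]=11988
d|24:{1,2,3,4,6,8,12,24}  Σf=1+8+27+64+216+512+1728+13824=16380
q^25  k|25↦f(k): 1:1 5:125 25:15625  a_25=15751
[q^26] f(1)=1,f(2)=8,f(13)=2197,f(26)=17576 ⇒ 19782
[q^30] f(30)=27000,f(15)=3375,f(10)=1000,f(6)=216,f(5)=125,f(3)=27,f(2)=8,f(1)=1 ⇒ 31752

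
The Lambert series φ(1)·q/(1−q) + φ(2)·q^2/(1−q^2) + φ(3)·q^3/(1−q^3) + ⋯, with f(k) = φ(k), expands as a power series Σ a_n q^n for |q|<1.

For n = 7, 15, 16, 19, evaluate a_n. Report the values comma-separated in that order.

q^7  k|7↦φ(k): 1:1 7:6  a_7=7
d|15:{1,3,5,15}  Σφ=1+2+4+8=15
d|16:{16,8,4,2,1}  Σφ=8+4+2+1+1=16
q^19  k|19↦φ(k): 1:1 19:18  a_19=19

7, 15, 16, 19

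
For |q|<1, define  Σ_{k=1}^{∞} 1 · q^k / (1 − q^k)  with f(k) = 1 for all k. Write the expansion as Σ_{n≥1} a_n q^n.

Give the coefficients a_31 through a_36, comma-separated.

d|31:{31,1}  Σf=1+1=2
q^32  k|32↦f(k): 32:1 16:1 8:1 4:1 2:1 1:1  a_32=6
d|33:{1,3,11,33}  Σf=1+1+1+1=4
q^34  k|34↦f(k): 1:1 2:1 17:1 34:1  a_34=4
[q^35] f(35)=1,f(7)=1,f(5)=1,f(1)=1 ⇒ 4
d|36:{36,18,12,9,6,4,3,2,1}  Σf=1+1+1+1+1+1+1+1+1=9

2, 6, 4, 4, 4, 9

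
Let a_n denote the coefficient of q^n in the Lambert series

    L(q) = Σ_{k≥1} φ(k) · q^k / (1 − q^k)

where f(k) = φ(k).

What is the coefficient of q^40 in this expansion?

n=40: 1·40 2·20 4·10 5·8 8·5 10·4 20·2 40·1  φ→[1+1+2+4+4+4+8+16]=40

a_40 = 40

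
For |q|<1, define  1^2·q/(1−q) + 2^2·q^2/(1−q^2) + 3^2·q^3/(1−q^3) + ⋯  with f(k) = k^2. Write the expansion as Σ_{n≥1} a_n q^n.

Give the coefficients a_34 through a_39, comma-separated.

d|34:{1,2,17,34}  Σf=1+4+289+1156=1450
d|35:{1,5,7,35}  Σf=1+25+49+1225=1300
[q^36] f(1)=1,f(2)=4,f(3)=9,f(4)=16,f(6)=36,f(9)=81,f(12)=144,f(18)=324,f(36)=1296 ⇒ 1911
q^37  k|37↦f(k): 37:1369 1:1  a_37=1370
d|38:{38,19,2,1}  Σf=1444+361+4+1=1810
d|39:{1,3,13,39}  Σf=1+9+169+1521=1700

1450, 1300, 1911, 1370, 1810, 1700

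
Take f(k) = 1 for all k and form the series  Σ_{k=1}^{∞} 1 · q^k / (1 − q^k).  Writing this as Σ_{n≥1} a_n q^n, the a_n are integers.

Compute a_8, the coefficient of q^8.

[q^8] f(1)=1,f(2)=1,f(4)=1,f(8)=1 ⇒ 4

a_8 = 4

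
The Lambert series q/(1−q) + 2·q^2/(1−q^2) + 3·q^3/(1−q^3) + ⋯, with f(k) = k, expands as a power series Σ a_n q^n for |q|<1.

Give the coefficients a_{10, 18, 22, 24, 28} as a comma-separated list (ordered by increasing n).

18, 39, 36, 60, 56

d|10:{1,2,5,10}  Σf=1+2+5+10=18
[q^18] f(1)=1,f(2)=2,f(3)=3,f(6)=6,f(9)=9,f(18)=18 ⇒ 39
q^22  k|22↦f(k): 1:1 2:2 11:11 22:22  a_22=36
d|24:{24,12,8,6,4,3,2,1}  Σf=24+12+8+6+4+3+2+1=60
d|28:{28,14,7,4,2,1}  Σf=28+14+7+4+2+1=56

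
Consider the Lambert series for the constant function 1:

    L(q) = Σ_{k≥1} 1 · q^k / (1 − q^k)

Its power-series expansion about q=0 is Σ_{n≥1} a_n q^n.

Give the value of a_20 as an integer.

a_20 = 6

n=20: 1·20 2·10 4·5 5·4 10·2 20·1  f→[1+1+1+1+1+1]=6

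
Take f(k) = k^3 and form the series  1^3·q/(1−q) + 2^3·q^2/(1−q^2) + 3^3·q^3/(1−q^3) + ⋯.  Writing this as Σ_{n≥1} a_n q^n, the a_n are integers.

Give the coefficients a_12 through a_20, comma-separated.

n=12: 1·12 2·6 3·4 4·3 6·2 12·1  f→[1+8+27+64+216+1728]=2044
n=13: 1·13 13·1  f→[1+2197]=2198
q^14  k|14↦f(k): 14:2744 7:343 2:8 1:1  a_14=3096
q^15  k|15↦f(k): 1:1 3:27 5:125 15:3375  a_15=3528
q^16  k|16↦f(k): 1:1 2:8 4:64 8:512 16:4096  a_16=4681
[q^17] f(17)=4913,f(1)=1 ⇒ 4914
[q^18] f(1)=1,f(2)=8,f(3)=27,f(6)=216,f(9)=729,f(18)=5832 ⇒ 6813
n=19: 19·1 1·19  f→[6859+1]=6860
[q^20] f(1)=1,f(2)=8,f(4)=64,f(5)=125,f(10)=1000,f(20)=8000 ⇒ 9198

2044, 2198, 3096, 3528, 4681, 4914, 6813, 6860, 9198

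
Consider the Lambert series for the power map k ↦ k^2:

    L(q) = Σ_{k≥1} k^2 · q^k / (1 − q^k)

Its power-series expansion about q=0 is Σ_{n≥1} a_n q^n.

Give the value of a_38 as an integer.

a_38 = 1810

[q^38] f(1)=1,f(2)=4,f(19)=361,f(38)=1444 ⇒ 1810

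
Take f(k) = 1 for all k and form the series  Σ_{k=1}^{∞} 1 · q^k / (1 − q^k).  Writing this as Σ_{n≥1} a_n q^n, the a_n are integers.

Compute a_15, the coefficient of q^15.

a_15 = 4

q^15  k|15↦f(k): 1:1 3:1 5:1 15:1  a_15=4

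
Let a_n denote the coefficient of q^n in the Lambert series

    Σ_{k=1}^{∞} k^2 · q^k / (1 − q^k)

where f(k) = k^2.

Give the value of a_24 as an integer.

n=24: 24·1 12·2 8·3 6·4 4·6 3·8 2·12 1·24  f→[576+144+64+36+16+9+4+1]=850

a_24 = 850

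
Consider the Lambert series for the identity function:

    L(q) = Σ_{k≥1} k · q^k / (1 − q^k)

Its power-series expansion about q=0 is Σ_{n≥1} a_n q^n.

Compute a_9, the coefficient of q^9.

[q^9] f(1)=1,f(3)=3,f(9)=9 ⇒ 13

a_9 = 13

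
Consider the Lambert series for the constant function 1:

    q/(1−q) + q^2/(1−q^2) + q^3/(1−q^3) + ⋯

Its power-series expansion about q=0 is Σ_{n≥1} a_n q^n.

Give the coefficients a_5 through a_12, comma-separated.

n=5: 5·1 1·5  f→[1+1]=2
d|6:{1,2,3,6}  Σf=1+1+1+1=4
q^7  k|7↦f(k): 1:1 7:1  a_7=2
d|8:{1,2,4,8}  Σf=1+1+1+1=4
d|9:{9,3,1}  Σf=1+1+1=3
d|10:{1,2,5,10}  Σf=1+1+1+1=4
n=11: 1·11 11·1  f→[1+1]=2
[q^12] f(1)=1,f(2)=1,f(3)=1,f(4)=1,f(6)=1,f(12)=1 ⇒ 6

2, 4, 2, 4, 3, 4, 2, 6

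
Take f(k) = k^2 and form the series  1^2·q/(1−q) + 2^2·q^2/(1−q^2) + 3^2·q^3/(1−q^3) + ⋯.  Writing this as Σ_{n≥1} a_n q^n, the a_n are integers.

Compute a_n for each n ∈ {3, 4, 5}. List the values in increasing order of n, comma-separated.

10, 21, 26

q^3  k|3↦f(k): 3:9 1:1  a_3=10
d|4:{4,2,1}  Σf=16+4+1=21
[q^5] f(1)=1,f(5)=25 ⇒ 26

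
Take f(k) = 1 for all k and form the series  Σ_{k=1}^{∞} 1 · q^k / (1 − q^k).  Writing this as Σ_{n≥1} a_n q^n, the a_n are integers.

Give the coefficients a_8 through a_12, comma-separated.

q^8  k|8↦f(k): 1:1 2:1 4:1 8:1  a_8=4
q^9  k|9↦f(k): 9:1 3:1 1:1  a_9=3
q^10  k|10↦f(k): 1:1 2:1 5:1 10:1  a_10=4
[q^11] f(1)=1,f(11)=1 ⇒ 2
n=12: 1·12 2·6 3·4 4·3 6·2 12·1  f→[1+1+1+1+1+1]=6

4, 3, 4, 2, 6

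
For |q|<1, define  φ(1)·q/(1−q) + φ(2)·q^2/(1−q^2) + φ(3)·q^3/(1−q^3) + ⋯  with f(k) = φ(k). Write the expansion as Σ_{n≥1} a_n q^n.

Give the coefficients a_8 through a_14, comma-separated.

[q^8] φ(1)=1,φ(2)=1,φ(4)=2,φ(8)=4 ⇒ 8
n=9: 9·1 3·3 1·9  φ→[6+2+1]=9
n=10: 10·1 5·2 2·5 1·10  φ→[4+4+1+1]=10
n=11: 1·11 11·1  φ→[1+10]=11
q^12  k|12↦φ(k): 1:1 2:1 3:2 4:2 6:2 12:4  a_12=12
[q^13] φ(1)=1,φ(13)=12 ⇒ 13
q^14  k|14↦φ(k): 1:1 2:1 7:6 14:6  a_14=14

8, 9, 10, 11, 12, 13, 14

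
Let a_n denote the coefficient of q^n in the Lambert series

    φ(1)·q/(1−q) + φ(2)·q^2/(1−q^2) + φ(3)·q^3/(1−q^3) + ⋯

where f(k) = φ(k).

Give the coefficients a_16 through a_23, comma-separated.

n=16: 1·16 2·8 4·4 8·2 16·1  φ→[1+1+2+4+8]=16
q^17  k|17↦φ(k): 17:16 1:1  a_17=17
[q^18] φ(18)=6,φ(9)=6,φ(6)=2,φ(3)=2,φ(2)=1,φ(1)=1 ⇒ 18
n=19: 1·19 19·1  φ→[1+18]=19
q^20  k|20↦φ(k): 20:8 10:4 5:4 4:2 2:1 1:1  a_20=20
d|21:{21,7,3,1}  Σφ=12+6+2+1=21
n=22: 1·22 2·11 11·2 22·1  φ→[1+1+10+10]=22
d|23:{23,1}  Σφ=22+1=23

16, 17, 18, 19, 20, 21, 22, 23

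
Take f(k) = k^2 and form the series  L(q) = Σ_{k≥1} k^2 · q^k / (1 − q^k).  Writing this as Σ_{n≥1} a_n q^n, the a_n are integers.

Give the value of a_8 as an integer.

q^8  k|8↦f(k): 1:1 2:4 4:16 8:64  a_8=85

a_8 = 85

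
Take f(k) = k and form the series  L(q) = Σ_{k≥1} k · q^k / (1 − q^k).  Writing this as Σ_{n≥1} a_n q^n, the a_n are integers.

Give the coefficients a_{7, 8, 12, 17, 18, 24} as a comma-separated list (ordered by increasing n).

d|7:{1,7}  Σf=1+7=8
[q^8] f(1)=1,f(2)=2,f(4)=4,f(8)=8 ⇒ 15
[q^12] f(12)=12,f(6)=6,f(4)=4,f(3)=3,f(2)=2,f(1)=1 ⇒ 28
d|17:{17,1}  Σf=17+1=18
n=18: 18·1 9·2 6·3 3·6 2·9 1·18  f→[18+9+6+3+2+1]=39
q^24  k|24↦f(k): 24:24 12:12 8:8 6:6 4:4 3:3 2:2 1:1  a_24=60

8, 15, 28, 18, 39, 60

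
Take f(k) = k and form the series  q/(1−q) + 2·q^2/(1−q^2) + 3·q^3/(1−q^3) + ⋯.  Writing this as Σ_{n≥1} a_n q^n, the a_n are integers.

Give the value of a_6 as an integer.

a_6 = 12

[q^6] f(6)=6,f(3)=3,f(2)=2,f(1)=1 ⇒ 12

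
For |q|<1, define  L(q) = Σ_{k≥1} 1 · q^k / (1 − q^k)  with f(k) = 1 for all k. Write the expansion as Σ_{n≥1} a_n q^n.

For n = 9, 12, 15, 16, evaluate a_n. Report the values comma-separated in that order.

d|9:{9,3,1}  Σf=1+1+1=3
d|12:{12,6,4,3,2,1}  Σf=1+1+1+1+1+1=6
n=15: 1·15 3·5 5·3 15·1  f→[1+1+1+1]=4
q^16  k|16↦f(k): 1:1 2:1 4:1 8:1 16:1  a_16=5

3, 6, 4, 5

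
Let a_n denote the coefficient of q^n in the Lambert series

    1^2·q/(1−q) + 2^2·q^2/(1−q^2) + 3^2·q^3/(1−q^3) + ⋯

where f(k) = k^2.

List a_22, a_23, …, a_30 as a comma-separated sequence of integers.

610, 530, 850, 651, 850, 820, 1050, 842, 1300

d|22:{22,11,2,1}  Σf=484+121+4+1=610
n=23: 23·1 1·23  f→[529+1]=530
q^24  k|24↦f(k): 24:576 12:144 8:64 6:36 4:16 3:9 2:4 1:1  a_24=850
q^25  k|25↦f(k): 25:625 5:25 1:1  a_25=651
d|26:{1,2,13,26}  Σf=1+4+169+676=850
d|27:{1,3,9,27}  Σf=1+9+81+729=820
d|28:{1,2,4,7,14,28}  Σf=1+4+16+49+196+784=1050
n=29: 29·1 1·29  f→[841+1]=842
q^30  k|30↦f(k): 30:900 15:225 10:100 6:36 5:25 3:9 2:4 1:1  a_30=1300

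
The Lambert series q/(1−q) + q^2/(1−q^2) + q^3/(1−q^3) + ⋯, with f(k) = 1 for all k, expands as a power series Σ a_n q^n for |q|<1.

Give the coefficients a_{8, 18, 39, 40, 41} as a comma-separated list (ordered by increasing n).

4, 6, 4, 8, 2

n=8: 8·1 4·2 2·4 1·8  f→[1+1+1+1]=4
[q^18] f(18)=1,f(9)=1,f(6)=1,f(3)=1,f(2)=1,f(1)=1 ⇒ 6
n=39: 1·39 3·13 13·3 39·1  f→[1+1+1+1]=4
n=40: 1·40 2·20 4·10 5·8 8·5 10·4 20·2 40·1  f→[1+1+1+1+1+1+1+1]=8
d|41:{1,41}  Σf=1+1=2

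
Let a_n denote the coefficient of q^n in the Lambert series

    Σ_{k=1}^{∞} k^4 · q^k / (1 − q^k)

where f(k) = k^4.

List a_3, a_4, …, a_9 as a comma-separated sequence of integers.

82, 273, 626, 1394, 2402, 4369, 6643

[q^3] f(3)=81,f(1)=1 ⇒ 82
[q^4] f(4)=256,f(2)=16,f(1)=1 ⇒ 273
q^5  k|5↦f(k): 5:625 1:1  a_5=626
[q^6] f(6)=1296,f(3)=81,f(2)=16,f(1)=1 ⇒ 1394
[q^7] f(7)=2401,f(1)=1 ⇒ 2402
q^8  k|8↦f(k): 8:4096 4:256 2:16 1:1  a_8=4369
n=9: 9·1 3·3 1·9  f→[6561+81+1]=6643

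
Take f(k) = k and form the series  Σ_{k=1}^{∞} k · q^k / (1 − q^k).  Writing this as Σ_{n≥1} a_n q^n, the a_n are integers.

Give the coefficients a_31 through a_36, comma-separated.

q^31  k|31↦f(k): 31:31 1:1  a_31=32
q^32  k|32↦f(k): 32:32 16:16 8:8 4:4 2:2 1:1  a_32=63
[q^33] f(1)=1,f(3)=3,f(11)=11,f(33)=33 ⇒ 48
q^34  k|34↦f(k): 34:34 17:17 2:2 1:1  a_34=54
d|35:{1,5,7,35}  Σf=1+5+7+35=48
q^36  k|36↦f(k): 1:1 2:2 3:3 4:4 6:6 9:9 12:12 18:18 36:36  a_36=91

32, 63, 48, 54, 48, 91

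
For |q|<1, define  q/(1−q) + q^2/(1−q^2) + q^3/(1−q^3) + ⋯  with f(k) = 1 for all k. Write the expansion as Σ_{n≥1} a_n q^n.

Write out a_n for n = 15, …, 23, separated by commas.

d|15:{1,3,5,15}  Σf=1+1+1+1=4
n=16: 1·16 2·8 4·4 8·2 16·1  f→[1+1+1+1+1]=5
d|17:{17,1}  Σf=1+1=2
q^18  k|18↦f(k): 18:1 9:1 6:1 3:1 2:1 1:1  a_18=6
[q^19] f(19)=1,f(1)=1 ⇒ 2
d|20:{1,2,4,5,10,20}  Σf=1+1+1+1+1+1=6
q^21  k|21↦f(k): 21:1 7:1 3:1 1:1  a_21=4
n=22: 22·1 11·2 2·11 1·22  f→[1+1+1+1]=4
[q^23] f(1)=1,f(23)=1 ⇒ 2

4, 5, 2, 6, 2, 6, 4, 4, 2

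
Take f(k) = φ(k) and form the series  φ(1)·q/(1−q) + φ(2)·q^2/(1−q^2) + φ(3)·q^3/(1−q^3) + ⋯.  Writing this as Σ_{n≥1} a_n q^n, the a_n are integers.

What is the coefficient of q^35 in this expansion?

q^35  k|35↦φ(k): 1:1 5:4 7:6 35:24  a_35=35

a_35 = 35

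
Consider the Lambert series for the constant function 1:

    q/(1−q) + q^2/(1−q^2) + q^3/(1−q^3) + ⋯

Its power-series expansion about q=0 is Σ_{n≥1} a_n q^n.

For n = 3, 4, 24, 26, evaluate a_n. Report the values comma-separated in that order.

2, 3, 8, 4

n=3: 1·3 3·1  f→[1+1]=2
[q^4] f(4)=1,f(2)=1,f(1)=1 ⇒ 3
n=24: 24·1 12·2 8·3 6·4 4·6 3·8 2·12 1·24  f→[1+1+1+1+1+1+1+1]=8
q^26  k|26↦f(k): 26:1 13:1 2:1 1:1  a_26=4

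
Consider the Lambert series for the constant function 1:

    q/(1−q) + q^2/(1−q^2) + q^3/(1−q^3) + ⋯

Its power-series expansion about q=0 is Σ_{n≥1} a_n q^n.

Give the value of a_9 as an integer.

a_9 = 3

n=9: 1·9 3·3 9·1  f→[1+1+1]=3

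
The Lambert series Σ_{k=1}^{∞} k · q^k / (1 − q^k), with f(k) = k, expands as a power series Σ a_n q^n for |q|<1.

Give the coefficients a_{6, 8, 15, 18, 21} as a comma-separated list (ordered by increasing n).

[q^6] f(1)=1,f(2)=2,f(3)=3,f(6)=6 ⇒ 12
n=8: 1·8 2·4 4·2 8·1  f→[1+2+4+8]=15
q^15  k|15↦f(k): 1:1 3:3 5:5 15:15  a_15=24
[q^18] f(1)=1,f(2)=2,f(3)=3,f(6)=6,f(9)=9,f(18)=18 ⇒ 39
d|21:{21,7,3,1}  Σf=21+7+3+1=32

12, 15, 24, 39, 32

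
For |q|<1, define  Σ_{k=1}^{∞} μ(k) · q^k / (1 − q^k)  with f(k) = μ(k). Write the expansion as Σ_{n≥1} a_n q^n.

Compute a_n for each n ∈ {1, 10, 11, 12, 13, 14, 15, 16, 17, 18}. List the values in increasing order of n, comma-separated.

q^1  k|1↦μ(k): 1:1  a_1=1
d|10:{1,2,5,10}  Σμ=1+(-1)+(-1)+1=0
n=11: 1·11 11·1  μ→[1+(-1)]=0
d|12:{12,6,4,3,2,1}  Σμ=0+1+0+(-1)+(-1)+1=0
q^13  k|13↦μ(k): 1:1 13:-1  a_13=0
n=14: 14·1 7·2 2·7 1·14  μ→[1+(-1)+(-1)+1]=0
d|15:{1,3,5,15}  Σμ=1+(-1)+(-1)+1=0
[q^16] μ(1)=1,μ(2)=-1,μ(4)=0,μ(8)=0,μ(16)=0 ⇒ 0
q^17  k|17↦μ(k): 17:-1 1:1  a_17=0
q^18  k|18↦μ(k): 1:1 2:-1 3:-1 6:1 9:0 18:0  a_18=0

1, 0, 0, 0, 0, 0, 0, 0, 0, 0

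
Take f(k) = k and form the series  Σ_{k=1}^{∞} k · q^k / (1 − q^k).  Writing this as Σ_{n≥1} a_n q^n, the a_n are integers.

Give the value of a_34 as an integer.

[q^34] f(34)=34,f(17)=17,f(2)=2,f(1)=1 ⇒ 54

a_34 = 54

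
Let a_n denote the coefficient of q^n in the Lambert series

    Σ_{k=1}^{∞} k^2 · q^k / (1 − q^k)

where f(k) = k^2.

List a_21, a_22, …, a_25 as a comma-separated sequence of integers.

[q^21] f(1)=1,f(3)=9,f(7)=49,f(21)=441 ⇒ 500
d|22:{22,11,2,1}  Σf=484+121+4+1=610
d|23:{1,23}  Σf=1+529=530
n=24: 1·24 2·12 3·8 4·6 6·4 8·3 12·2 24·1  f→[1+4+9+16+36+64+144+576]=850
d|25:{1,5,25}  Σf=1+25+625=651

500, 610, 530, 850, 651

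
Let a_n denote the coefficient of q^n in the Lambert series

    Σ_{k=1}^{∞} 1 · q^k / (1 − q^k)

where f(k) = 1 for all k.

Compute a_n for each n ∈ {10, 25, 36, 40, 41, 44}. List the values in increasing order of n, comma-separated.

4, 3, 9, 8, 2, 6

n=10: 1·10 2·5 5·2 10·1  f→[1+1+1+1]=4
d|25:{1,5,25}  Σf=1+1+1=3
[q^36] f(1)=1,f(2)=1,f(3)=1,f(4)=1,f(6)=1,f(9)=1,f(12)=1,f(18)=1,f(36)=1 ⇒ 9
n=40: 1·40 2·20 4·10 5·8 8·5 10·4 20·2 40·1  f→[1+1+1+1+1+1+1+1]=8
n=41: 41·1 1·41  f→[1+1]=2
[q^44] f(44)=1,f(22)=1,f(11)=1,f(4)=1,f(2)=1,f(1)=1 ⇒ 6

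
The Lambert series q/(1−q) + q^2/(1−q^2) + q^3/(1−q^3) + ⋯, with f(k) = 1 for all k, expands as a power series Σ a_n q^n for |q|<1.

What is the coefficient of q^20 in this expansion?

a_20 = 6

d|20:{1,2,4,5,10,20}  Σf=1+1+1+1+1+1=6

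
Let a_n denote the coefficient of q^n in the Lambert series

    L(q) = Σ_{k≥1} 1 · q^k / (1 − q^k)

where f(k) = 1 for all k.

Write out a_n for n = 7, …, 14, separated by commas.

2, 4, 3, 4, 2, 6, 2, 4

d|7:{7,1}  Σf=1+1=2
[q^8] f(1)=1,f(2)=1,f(4)=1,f(8)=1 ⇒ 4
n=9: 1·9 3·3 9·1  f→[1+1+1]=3
q^10  k|10↦f(k): 1:1 2:1 5:1 10:1  a_10=4
n=11: 11·1 1·11  f→[1+1]=2
[q^12] f(12)=1,f(6)=1,f(4)=1,f(3)=1,f(2)=1,f(1)=1 ⇒ 6
d|13:{13,1}  Σf=1+1=2
q^14  k|14↦f(k): 1:1 2:1 7:1 14:1  a_14=4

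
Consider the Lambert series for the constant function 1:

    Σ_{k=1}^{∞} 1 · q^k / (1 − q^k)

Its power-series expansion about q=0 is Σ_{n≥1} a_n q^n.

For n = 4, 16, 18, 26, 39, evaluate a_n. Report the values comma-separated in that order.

d|4:{1,2,4}  Σf=1+1+1=3
[q^16] f(1)=1,f(2)=1,f(4)=1,f(8)=1,f(16)=1 ⇒ 5
d|18:{18,9,6,3,2,1}  Σf=1+1+1+1+1+1=6
n=26: 1·26 2·13 13·2 26·1  f→[1+1+1+1]=4
[q^39] f(39)=1,f(13)=1,f(3)=1,f(1)=1 ⇒ 4

3, 5, 6, 4, 4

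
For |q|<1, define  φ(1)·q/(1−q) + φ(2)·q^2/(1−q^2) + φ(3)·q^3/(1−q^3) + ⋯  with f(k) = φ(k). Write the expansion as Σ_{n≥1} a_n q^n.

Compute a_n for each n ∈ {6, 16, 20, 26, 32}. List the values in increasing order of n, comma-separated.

q^6  k|6↦φ(k): 1:1 2:1 3:2 6:2  a_6=6
d|16:{1,2,4,8,16}  Σφ=1+1+2+4+8=16
n=20: 20·1 10·2 5·4 4·5 2·10 1·20  φ→[8+4+4+2+1+1]=20
q^26  k|26↦φ(k): 1:1 2:1 13:12 26:12  a_26=26
n=32: 32·1 16·2 8·4 4·8 2·16 1·32  φ→[16+8+4+2+1+1]=32

6, 16, 20, 26, 32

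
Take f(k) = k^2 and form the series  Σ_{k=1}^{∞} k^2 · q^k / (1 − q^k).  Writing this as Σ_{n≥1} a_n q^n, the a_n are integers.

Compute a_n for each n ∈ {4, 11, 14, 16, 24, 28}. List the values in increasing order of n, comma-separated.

q^4  k|4↦f(k): 1:1 2:4 4:16  a_4=21
q^11  k|11↦f(k): 11:121 1:1  a_11=122
[q^14] f(14)=196,f(7)=49,f(2)=4,f(1)=1 ⇒ 250
n=16: 1·16 2·8 4·4 8·2 16·1  f→[1+4+16+64+256]=341
q^24  k|24↦f(k): 24:576 12:144 8:64 6:36 4:16 3:9 2:4 1:1  a_24=850
q^28  k|28↦f(k): 1:1 2:4 4:16 7:49 14:196 28:784  a_28=1050

21, 122, 250, 341, 850, 1050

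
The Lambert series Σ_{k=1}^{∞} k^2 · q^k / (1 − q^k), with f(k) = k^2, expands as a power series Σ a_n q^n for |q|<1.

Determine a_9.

d|9:{9,3,1}  Σf=81+9+1=91

a_9 = 91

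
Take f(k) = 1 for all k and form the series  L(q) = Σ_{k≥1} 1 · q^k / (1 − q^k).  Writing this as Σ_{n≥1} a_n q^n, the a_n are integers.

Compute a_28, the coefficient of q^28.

[q^28] f(1)=1,f(2)=1,f(4)=1,f(7)=1,f(14)=1,f(28)=1 ⇒ 6

a_28 = 6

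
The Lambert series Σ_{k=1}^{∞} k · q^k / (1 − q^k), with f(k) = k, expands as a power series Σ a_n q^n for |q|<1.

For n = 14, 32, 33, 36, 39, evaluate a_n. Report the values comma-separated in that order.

q^14  k|14↦f(k): 1:1 2:2 7:7 14:14  a_14=24
n=32: 32·1 16·2 8·4 4·8 2·16 1·32  f→[32+16+8+4+2+1]=63
[q^33] f(33)=33,f(11)=11,f(3)=3,f(1)=1 ⇒ 48
n=36: 1·36 2·18 3·12 4·9 6·6 9·4 12·3 18·2 36·1  f→[1+2+3+4+6+9+12+18+36]=91
d|39:{39,13,3,1}  Σf=39+13+3+1=56

24, 63, 48, 91, 56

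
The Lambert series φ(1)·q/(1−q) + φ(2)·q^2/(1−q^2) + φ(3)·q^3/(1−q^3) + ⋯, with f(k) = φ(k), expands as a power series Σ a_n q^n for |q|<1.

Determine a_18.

[q^18] φ(1)=1,φ(2)=1,φ(3)=2,φ(6)=2,φ(9)=6,φ(18)=6 ⇒ 18

a_18 = 18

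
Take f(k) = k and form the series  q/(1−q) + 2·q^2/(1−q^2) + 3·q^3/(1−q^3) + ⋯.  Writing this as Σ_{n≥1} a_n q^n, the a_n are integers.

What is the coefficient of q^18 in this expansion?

a_18 = 39

d|18:{18,9,6,3,2,1}  Σf=18+9+6+3+2+1=39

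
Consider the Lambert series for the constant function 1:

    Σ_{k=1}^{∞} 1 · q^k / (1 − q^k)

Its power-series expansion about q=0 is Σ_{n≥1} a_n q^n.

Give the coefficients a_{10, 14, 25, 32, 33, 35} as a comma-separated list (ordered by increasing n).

4, 4, 3, 6, 4, 4

q^10  k|10↦f(k): 1:1 2:1 5:1 10:1  a_10=4
n=14: 1·14 2·7 7·2 14·1  f→[1+1+1+1]=4
[q^25] f(1)=1,f(5)=1,f(25)=1 ⇒ 3
d|32:{1,2,4,8,16,32}  Σf=1+1+1+1+1+1=6
n=33: 1·33 3·11 11·3 33·1  f→[1+1+1+1]=4
n=35: 1·35 5·7 7·5 35·1  f→[1+1+1+1]=4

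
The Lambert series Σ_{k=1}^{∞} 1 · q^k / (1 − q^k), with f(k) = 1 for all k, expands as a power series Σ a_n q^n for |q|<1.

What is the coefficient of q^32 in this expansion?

a_32 = 6

d|32:{1,2,4,8,16,32}  Σf=1+1+1+1+1+1=6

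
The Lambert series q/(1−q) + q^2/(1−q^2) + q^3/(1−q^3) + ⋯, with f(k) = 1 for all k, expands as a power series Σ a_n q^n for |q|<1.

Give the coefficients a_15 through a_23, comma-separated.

[q^15] f(15)=1,f(5)=1,f(3)=1,f(1)=1 ⇒ 4
d|16:{1,2,4,8,16}  Σf=1+1+1+1+1=5
d|17:{1,17}  Σf=1+1=2
n=18: 1·18 2·9 3·6 6·3 9·2 18·1  f→[1+1+1+1+1+1]=6
d|19:{19,1}  Σf=1+1=2
n=20: 20·1 10·2 5·4 4·5 2·10 1·20  f→[1+1+1+1+1+1]=6
[q^21] f(1)=1,f(3)=1,f(7)=1,f(21)=1 ⇒ 4
n=22: 22·1 11·2 2·11 1·22  f→[1+1+1+1]=4
[q^23] f(23)=1,f(1)=1 ⇒ 2

4, 5, 2, 6, 2, 6, 4, 4, 2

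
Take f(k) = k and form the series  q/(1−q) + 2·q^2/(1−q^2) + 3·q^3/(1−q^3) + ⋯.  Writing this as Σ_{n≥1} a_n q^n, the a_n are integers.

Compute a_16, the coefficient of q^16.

a_16 = 31

d|16:{16,8,4,2,1}  Σf=16+8+4+2+1=31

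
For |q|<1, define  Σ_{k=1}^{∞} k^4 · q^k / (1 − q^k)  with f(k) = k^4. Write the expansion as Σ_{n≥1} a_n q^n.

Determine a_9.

a_9 = 6643

n=9: 1·9 3·3 9·1  f→[1+81+6561]=6643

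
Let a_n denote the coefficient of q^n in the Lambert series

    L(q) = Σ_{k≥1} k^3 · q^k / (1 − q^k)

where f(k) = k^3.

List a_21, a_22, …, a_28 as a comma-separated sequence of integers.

9632, 11988, 12168, 16380, 15751, 19782, 20440, 25112

n=21: 21·1 7·3 3·7 1·21  f→[9261+343+27+1]=9632
d|22:{1,2,11,22}  Σf=1+8+1331+10648=11988
[q^23] f(23)=12167,f(1)=1 ⇒ 12168
d|24:{24,12,8,6,4,3,2,1}  Σf=13824+1728+512+216+64+27+8+1=16380
[q^25] f(25)=15625,f(5)=125,f(1)=1 ⇒ 15751
[q^26] f(26)=17576,f(13)=2197,f(2)=8,f(1)=1 ⇒ 19782
n=27: 27·1 9·3 3·9 1·27  f→[19683+729+27+1]=20440
d|28:{28,14,7,4,2,1}  Σf=21952+2744+343+64+8+1=25112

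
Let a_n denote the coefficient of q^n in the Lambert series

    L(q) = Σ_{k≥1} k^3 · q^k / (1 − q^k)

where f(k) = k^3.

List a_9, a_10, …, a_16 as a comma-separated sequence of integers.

q^9  k|9↦f(k): 1:1 3:27 9:729  a_9=757
[q^10] f(10)=1000,f(5)=125,f(2)=8,f(1)=1 ⇒ 1134
[q^11] f(11)=1331,f(1)=1 ⇒ 1332
q^12  k|12↦f(k): 12:1728 6:216 4:64 3:27 2:8 1:1  a_12=2044
q^13  k|13↦f(k): 1:1 13:2197  a_13=2198
d|14:{1,2,7,14}  Σf=1+8+343+2744=3096
n=15: 1·15 3·5 5·3 15·1  f→[1+27+125+3375]=3528
d|16:{1,2,4,8,16}  Σf=1+8+64+512+4096=4681

757, 1134, 1332, 2044, 2198, 3096, 3528, 4681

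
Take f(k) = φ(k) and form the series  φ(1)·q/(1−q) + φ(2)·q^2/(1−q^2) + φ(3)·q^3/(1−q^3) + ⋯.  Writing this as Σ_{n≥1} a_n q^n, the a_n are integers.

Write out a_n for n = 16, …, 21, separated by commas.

[q^16] φ(16)=8,φ(8)=4,φ(4)=2,φ(2)=1,φ(1)=1 ⇒ 16
n=17: 17·1 1·17  φ→[16+1]=17
[q^18] φ(18)=6,φ(9)=6,φ(6)=2,φ(3)=2,φ(2)=1,φ(1)=1 ⇒ 18
q^19  k|19↦φ(k): 19:18 1:1  a_19=19
d|20:{20,10,5,4,2,1}  Σφ=8+4+4+2+1+1=20
q^21  k|21↦φ(k): 21:12 7:6 3:2 1:1  a_21=21

16, 17, 18, 19, 20, 21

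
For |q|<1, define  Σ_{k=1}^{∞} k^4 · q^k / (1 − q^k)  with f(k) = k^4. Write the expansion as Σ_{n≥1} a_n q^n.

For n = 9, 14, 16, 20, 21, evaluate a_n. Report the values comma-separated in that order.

q^9  k|9↦f(k): 1:1 3:81 9:6561  a_9=6643
q^14  k|14↦f(k): 14:38416 7:2401 2:16 1:1  a_14=40834
d|16:{1,2,4,8,16}  Σf=1+16+256+4096+65536=69905
d|20:{1,2,4,5,10,20}  Σf=1+16+256+625+10000+160000=170898
q^21  k|21↦f(k): 21:194481 7:2401 3:81 1:1  a_21=196964

6643, 40834, 69905, 170898, 196964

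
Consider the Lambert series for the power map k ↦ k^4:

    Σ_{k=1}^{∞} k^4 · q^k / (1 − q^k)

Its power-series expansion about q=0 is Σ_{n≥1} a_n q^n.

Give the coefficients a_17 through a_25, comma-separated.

d|17:{17,1}  Σf=83521+1=83522
q^18  k|18↦f(k): 1:1 2:16 3:81 6:1296 9:6561 18:104976  a_18=112931
q^19  k|19↦f(k): 19:130321 1:1  a_19=130322
d|20:{20,10,5,4,2,1}  Σf=160000+10000+625+256+16+1=170898
q^21  k|21↦f(k): 21:194481 7:2401 3:81 1:1  a_21=196964
[q^22] f(1)=1,f(2)=16,f(11)=14641,f(22)=234256 ⇒ 248914
q^23  k|23↦f(k): 1:1 23:279841  a_23=279842
n=24: 1·24 2·12 3·8 4·6 6·4 8·3 12·2 24·1  f→[1+16+81+256+1296+4096+20736+331776]=358258
[q^25] f(1)=1,f(5)=625,f(25)=390625 ⇒ 391251

83522, 112931, 130322, 170898, 196964, 248914, 279842, 358258, 391251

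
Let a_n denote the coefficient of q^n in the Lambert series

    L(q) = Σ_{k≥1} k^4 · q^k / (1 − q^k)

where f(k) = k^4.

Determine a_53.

a_53 = 7890482

n=53: 53·1 1·53  f→[7890481+1]=7890482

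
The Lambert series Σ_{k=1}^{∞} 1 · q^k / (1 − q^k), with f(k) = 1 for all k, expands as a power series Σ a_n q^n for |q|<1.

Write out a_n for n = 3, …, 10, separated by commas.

d|3:{3,1}  Σf=1+1=2
n=4: 1·4 2·2 4·1  f→[1+1+1]=3
q^5  k|5↦f(k): 1:1 5:1  a_5=2
[q^6] f(1)=1,f(2)=1,f(3)=1,f(6)=1 ⇒ 4
n=7: 7·1 1·7  f→[1+1]=2
n=8: 1·8 2·4 4·2 8·1  f→[1+1+1+1]=4
d|9:{1,3,9}  Σf=1+1+1=3
d|10:{10,5,2,1}  Σf=1+1+1+1=4

2, 3, 2, 4, 2, 4, 3, 4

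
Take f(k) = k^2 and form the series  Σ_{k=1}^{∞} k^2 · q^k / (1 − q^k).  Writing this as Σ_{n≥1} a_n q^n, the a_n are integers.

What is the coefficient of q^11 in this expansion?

a_11 = 122

n=11: 1·11 11·1  f→[1+121]=122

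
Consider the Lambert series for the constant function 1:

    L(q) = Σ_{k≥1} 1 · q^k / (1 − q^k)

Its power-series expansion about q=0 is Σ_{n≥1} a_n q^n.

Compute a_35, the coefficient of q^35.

a_35 = 4

[q^35] f(35)=1,f(7)=1,f(5)=1,f(1)=1 ⇒ 4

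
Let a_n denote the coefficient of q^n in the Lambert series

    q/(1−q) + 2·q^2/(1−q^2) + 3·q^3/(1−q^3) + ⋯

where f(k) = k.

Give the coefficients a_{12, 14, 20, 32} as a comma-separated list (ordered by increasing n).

28, 24, 42, 63

[q^12] f(12)=12,f(6)=6,f(4)=4,f(3)=3,f(2)=2,f(1)=1 ⇒ 28
[q^14] f(14)=14,f(7)=7,f(2)=2,f(1)=1 ⇒ 24
q^20  k|20↦f(k): 20:20 10:10 5:5 4:4 2:2 1:1  a_20=42
[q^32] f(32)=32,f(16)=16,f(8)=8,f(4)=4,f(2)=2,f(1)=1 ⇒ 63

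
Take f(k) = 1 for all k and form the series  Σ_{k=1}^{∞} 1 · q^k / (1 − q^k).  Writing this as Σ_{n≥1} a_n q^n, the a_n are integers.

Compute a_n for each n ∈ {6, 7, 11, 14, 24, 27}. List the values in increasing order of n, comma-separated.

4, 2, 2, 4, 8, 4

n=6: 6·1 3·2 2·3 1·6  f→[1+1+1+1]=4
[q^7] f(7)=1,f(1)=1 ⇒ 2
d|11:{1,11}  Σf=1+1=2
d|14:{1,2,7,14}  Σf=1+1+1+1=4
q^24  k|24↦f(k): 24:1 12:1 8:1 6:1 4:1 3:1 2:1 1:1  a_24=8
n=27: 1·27 3·9 9·3 27·1  f→[1+1+1+1]=4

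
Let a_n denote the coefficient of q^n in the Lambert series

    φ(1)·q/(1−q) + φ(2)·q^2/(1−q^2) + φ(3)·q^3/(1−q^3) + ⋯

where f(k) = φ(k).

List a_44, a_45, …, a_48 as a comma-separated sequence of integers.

q^44  k|44↦φ(k): 44:20 22:10 11:10 4:2 2:1 1:1  a_44=44
[q^45] φ(1)=1,φ(3)=2,φ(5)=4,φ(9)=6,φ(15)=8,φ(45)=24 ⇒ 45
d|46:{1,2,23,46}  Σφ=1+1+22+22=46
n=47: 47·1 1·47  φ→[46+1]=47
n=48: 48·1 24·2 16·3 12·4 8·6 6·8 4·12 3·16 2·24 1·48  φ→[16+8+8+4+4+2+2+2+1+1]=48

44, 45, 46, 47, 48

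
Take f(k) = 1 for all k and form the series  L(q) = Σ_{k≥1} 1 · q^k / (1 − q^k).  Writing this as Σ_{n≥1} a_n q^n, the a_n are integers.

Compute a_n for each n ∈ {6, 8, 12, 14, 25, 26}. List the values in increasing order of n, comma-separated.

4, 4, 6, 4, 3, 4

[q^6] f(1)=1,f(2)=1,f(3)=1,f(6)=1 ⇒ 4
n=8: 1·8 2·4 4·2 8·1  f→[1+1+1+1]=4
d|12:{12,6,4,3,2,1}  Σf=1+1+1+1+1+1=6
[q^14] f(1)=1,f(2)=1,f(7)=1,f(14)=1 ⇒ 4
q^25  k|25↦f(k): 25:1 5:1 1:1  a_25=3
d|26:{1,2,13,26}  Σf=1+1+1+1=4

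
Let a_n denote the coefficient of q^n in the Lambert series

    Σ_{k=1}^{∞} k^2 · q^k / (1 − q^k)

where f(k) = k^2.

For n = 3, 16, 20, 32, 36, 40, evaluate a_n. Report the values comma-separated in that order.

10, 341, 546, 1365, 1911, 2210

q^3  k|3↦f(k): 1:1 3:9  a_3=10
[q^16] f(1)=1,f(2)=4,f(4)=16,f(8)=64,f(16)=256 ⇒ 341
n=20: 20·1 10·2 5·4 4·5 2·10 1·20  f→[400+100+25+16+4+1]=546
d|32:{1,2,4,8,16,32}  Σf=1+4+16+64+256+1024=1365
n=36: 36·1 18·2 12·3 9·4 6·6 4·9 3·12 2·18 1·36  f→[1296+324+144+81+36+16+9+4+1]=1911
d|40:{1,2,4,5,8,10,20,40}  Σf=1+4+16+25+64+100+400+1600=2210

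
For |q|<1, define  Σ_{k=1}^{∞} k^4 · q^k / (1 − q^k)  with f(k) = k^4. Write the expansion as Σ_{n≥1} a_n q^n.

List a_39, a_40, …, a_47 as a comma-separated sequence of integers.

2342084, 2734994, 2825762, 3348388, 3418802, 3997266, 4158518, 4757314, 4879682

d|39:{39,13,3,1}  Σf=2313441+28561+81+1=2342084
q^40  k|40↦f(k): 1:1 2:16 4:256 5:625 8:4096 10:10000 20:160000 40:2560000  a_40=2734994
[q^41] f(1)=1,f(41)=2825761 ⇒ 2825762
n=42: 42·1 21·2 14·3 7·6 6·7 3·14 2·21 1·42  f→[3111696+194481+38416+2401+1296+81+16+1]=3348388
d|43:{1,43}  Σf=1+3418801=3418802
n=44: 1·44 2·22 4·11 11·4 22·2 44·1  f→[1+16+256+14641+234256+3748096]=3997266
[q^45] f(45)=4100625,f(15)=50625,f(9)=6561,f(5)=625,f(3)=81,f(1)=1 ⇒ 4158518
[q^46] f(46)=4477456,f(23)=279841,f(2)=16,f(1)=1 ⇒ 4757314
d|47:{47,1}  Σf=4879681+1=4879682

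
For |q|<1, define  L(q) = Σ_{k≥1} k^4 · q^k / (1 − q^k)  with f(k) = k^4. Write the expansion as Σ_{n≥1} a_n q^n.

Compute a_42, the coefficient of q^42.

a_42 = 3348388

d|42:{1,2,3,6,7,14,21,42}  Σf=1+16+81+1296+2401+38416+194481+3111696=3348388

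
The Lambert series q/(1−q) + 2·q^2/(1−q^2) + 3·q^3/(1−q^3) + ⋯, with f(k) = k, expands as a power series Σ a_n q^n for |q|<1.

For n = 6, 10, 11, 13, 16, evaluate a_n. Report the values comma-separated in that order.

12, 18, 12, 14, 31

d|6:{6,3,2,1}  Σf=6+3+2+1=12
n=10: 1·10 2·5 5·2 10·1  f→[1+2+5+10]=18
[q^11] f(1)=1,f(11)=11 ⇒ 12
[q^13] f(1)=1,f(13)=13 ⇒ 14
d|16:{16,8,4,2,1}  Σf=16+8+4+2+1=31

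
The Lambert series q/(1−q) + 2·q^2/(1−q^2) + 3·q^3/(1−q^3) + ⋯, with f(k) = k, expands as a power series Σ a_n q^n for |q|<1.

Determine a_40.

a_40 = 90

[q^40] f(1)=1,f(2)=2,f(4)=4,f(5)=5,f(8)=8,f(10)=10,f(20)=20,f(40)=40 ⇒ 90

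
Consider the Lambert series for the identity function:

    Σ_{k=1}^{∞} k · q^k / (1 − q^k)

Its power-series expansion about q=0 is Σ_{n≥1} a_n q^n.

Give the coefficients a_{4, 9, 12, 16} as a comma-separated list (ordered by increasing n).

7, 13, 28, 31

q^4  k|4↦f(k): 4:4 2:2 1:1  a_4=7
d|9:{1,3,9}  Σf=1+3+9=13
n=12: 1·12 2·6 3·4 4·3 6·2 12·1  f→[1+2+3+4+6+12]=28
n=16: 16·1 8·2 4·4 2·8 1·16  f→[16+8+4+2+1]=31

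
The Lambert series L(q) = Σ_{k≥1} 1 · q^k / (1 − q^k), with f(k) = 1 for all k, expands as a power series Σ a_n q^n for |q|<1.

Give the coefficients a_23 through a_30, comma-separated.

2, 8, 3, 4, 4, 6, 2, 8

q^23  k|23↦f(k): 23:1 1:1  a_23=2
n=24: 24·1 12·2 8·3 6·4 4·6 3·8 2·12 1·24  f→[1+1+1+1+1+1+1+1]=8
q^25  k|25↦f(k): 1:1 5:1 25:1  a_25=3
q^26  k|26↦f(k): 26:1 13:1 2:1 1:1  a_26=4
n=27: 27·1 9·3 3·9 1·27  f→[1+1+1+1]=4
[q^28] f(28)=1,f(14)=1,f(7)=1,f(4)=1,f(2)=1,f(1)=1 ⇒ 6
[q^29] f(1)=1,f(29)=1 ⇒ 2
n=30: 1·30 2·15 3·10 5·6 6·5 10·3 15·2 30·1  f→[1+1+1+1+1+1+1+1]=8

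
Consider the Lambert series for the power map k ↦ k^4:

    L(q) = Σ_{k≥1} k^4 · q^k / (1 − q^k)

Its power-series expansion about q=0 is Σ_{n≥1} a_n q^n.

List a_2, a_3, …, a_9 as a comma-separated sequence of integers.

q^2  k|2↦f(k): 1:1 2:16  a_2=17
n=3: 3·1 1·3  f→[81+1]=82
[q^4] f(1)=1,f(2)=16,f(4)=256 ⇒ 273
q^5  k|5↦f(k): 5:625 1:1  a_5=626
d|6:{1,2,3,6}  Σf=1+16+81+1296=1394
n=7: 1·7 7·1  f→[1+2401]=2402
n=8: 1·8 2·4 4·2 8·1  f→[1+16+256+4096]=4369
q^9  k|9↦f(k): 1:1 3:81 9:6561  a_9=6643

17, 82, 273, 626, 1394, 2402, 4369, 6643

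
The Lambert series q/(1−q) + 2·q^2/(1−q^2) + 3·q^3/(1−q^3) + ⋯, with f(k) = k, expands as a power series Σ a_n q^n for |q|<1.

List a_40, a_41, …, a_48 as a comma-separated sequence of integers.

90, 42, 96, 44, 84, 78, 72, 48, 124

q^40  k|40↦f(k): 1:1 2:2 4:4 5:5 8:8 10:10 20:20 40:40  a_40=90
d|41:{41,1}  Σf=41+1=42
[q^42] f(1)=1,f(2)=2,f(3)=3,f(6)=6,f(7)=7,f(14)=14,f(21)=21,f(42)=42 ⇒ 96
d|43:{43,1}  Σf=43+1=44
[q^44] f(1)=1,f(2)=2,f(4)=4,f(11)=11,f(22)=22,f(44)=44 ⇒ 84
n=45: 45·1 15·3 9·5 5·9 3·15 1·45  f→[45+15+9+5+3+1]=78
[q^46] f(1)=1,f(2)=2,f(23)=23,f(46)=46 ⇒ 72
d|47:{47,1}  Σf=47+1=48
n=48: 1·48 2·24 3·16 4·12 6·8 8·6 12·4 16·3 24·2 48·1  f→[1+2+3+4+6+8+12+16+24+48]=124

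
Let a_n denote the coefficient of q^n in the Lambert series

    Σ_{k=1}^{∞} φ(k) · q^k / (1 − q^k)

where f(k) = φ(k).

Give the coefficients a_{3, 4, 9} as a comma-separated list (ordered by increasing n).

[q^3] φ(1)=1,φ(3)=2 ⇒ 3
q^4  k|4↦φ(k): 1:1 2:1 4:2  a_4=4
n=9: 1·9 3·3 9·1  φ→[1+2+6]=9

3, 4, 9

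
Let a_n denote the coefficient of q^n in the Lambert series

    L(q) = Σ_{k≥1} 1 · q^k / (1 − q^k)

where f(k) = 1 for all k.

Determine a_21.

q^21  k|21↦f(k): 1:1 3:1 7:1 21:1  a_21=4

a_21 = 4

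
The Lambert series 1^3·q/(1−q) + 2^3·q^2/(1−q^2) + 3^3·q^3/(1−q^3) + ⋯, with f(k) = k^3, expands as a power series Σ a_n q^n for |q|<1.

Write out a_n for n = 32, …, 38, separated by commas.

n=32: 32·1 16·2 8·4 4·8 2·16 1·32  f→[32768+4096+512+64+8+1]=37449
n=33: 1·33 3·11 11·3 33·1  f→[1+27+1331+35937]=37296
q^34  k|34↦f(k): 1:1 2:8 17:4913 34:39304  a_34=44226
[q^35] f(1)=1,f(5)=125,f(7)=343,f(35)=42875 ⇒ 43344
d|36:{1,2,3,4,6,9,12,18,36}  Σf=1+8+27+64+216+729+1728+5832+46656=55261
q^37  k|37↦f(k): 37:50653 1:1  a_37=50654
n=38: 1·38 2·19 19·2 38·1  f→[1+8+6859+54872]=61740

37449, 37296, 44226, 43344, 55261, 50654, 61740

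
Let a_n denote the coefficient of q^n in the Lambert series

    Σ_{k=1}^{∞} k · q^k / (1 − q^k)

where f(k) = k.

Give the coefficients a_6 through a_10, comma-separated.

n=6: 6·1 3·2 2·3 1·6  f→[6+3+2+1]=12
[q^7] f(1)=1,f(7)=7 ⇒ 8
q^8  k|8↦f(k): 1:1 2:2 4:4 8:8  a_8=15
n=9: 1·9 3·3 9·1  f→[1+3+9]=13
[q^10] f(1)=1,f(2)=2,f(5)=5,f(10)=10 ⇒ 18

12, 8, 15, 13, 18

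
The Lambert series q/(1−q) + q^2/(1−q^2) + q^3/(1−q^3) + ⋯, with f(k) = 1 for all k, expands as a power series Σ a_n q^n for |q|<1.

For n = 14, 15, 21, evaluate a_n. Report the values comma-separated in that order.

4, 4, 4

[q^14] f(14)=1,f(7)=1,f(2)=1,f(1)=1 ⇒ 4
q^15  k|15↦f(k): 1:1 3:1 5:1 15:1  a_15=4
q^21  k|21↦f(k): 21:1 7:1 3:1 1:1  a_21=4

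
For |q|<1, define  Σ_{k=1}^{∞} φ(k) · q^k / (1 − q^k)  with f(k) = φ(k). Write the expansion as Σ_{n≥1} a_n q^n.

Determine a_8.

d|8:{8,4,2,1}  Σφ=4+2+1+1=8

a_8 = 8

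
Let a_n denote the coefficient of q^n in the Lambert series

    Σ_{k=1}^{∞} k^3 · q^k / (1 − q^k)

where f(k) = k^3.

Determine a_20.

a_20 = 9198

n=20: 20·1 10·2 5·4 4·5 2·10 1·20  f→[8000+1000+125+64+8+1]=9198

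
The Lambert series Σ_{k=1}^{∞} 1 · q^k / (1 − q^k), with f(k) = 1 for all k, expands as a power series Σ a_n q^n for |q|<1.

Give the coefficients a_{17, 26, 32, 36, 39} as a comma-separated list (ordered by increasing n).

2, 4, 6, 9, 4

d|17:{1,17}  Σf=1+1=2
[q^26] f(26)=1,f(13)=1,f(2)=1,f(1)=1 ⇒ 4
n=32: 1·32 2·16 4·8 8·4 16·2 32·1  f→[1+1+1+1+1+1]=6
n=36: 36·1 18·2 12·3 9·4 6·6 4·9 3·12 2·18 1·36  f→[1+1+1+1+1+1+1+1+1]=9
q^39  k|39↦f(k): 1:1 3:1 13:1 39:1  a_39=4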